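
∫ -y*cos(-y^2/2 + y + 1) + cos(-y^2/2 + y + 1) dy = sin(-y^2/2 + y + 1) + C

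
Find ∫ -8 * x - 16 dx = -4*x^2 - 16*x + C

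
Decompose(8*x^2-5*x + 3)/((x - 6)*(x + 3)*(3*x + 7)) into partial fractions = -262/(25*(3*x + 7)) + 5/(x + 3) + 29/(25*(x - 6))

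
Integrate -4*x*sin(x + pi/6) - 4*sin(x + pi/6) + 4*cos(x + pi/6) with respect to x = (4*x + 4)*cos(x + pi/6) + C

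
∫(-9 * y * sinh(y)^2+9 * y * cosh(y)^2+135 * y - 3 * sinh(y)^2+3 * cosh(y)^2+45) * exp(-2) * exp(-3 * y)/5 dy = 16*(-3*y - 2)*exp(-3*y - 2)/5 + C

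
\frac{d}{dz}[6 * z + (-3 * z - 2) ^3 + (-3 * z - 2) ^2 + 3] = -81*z^2 - 90*z - 18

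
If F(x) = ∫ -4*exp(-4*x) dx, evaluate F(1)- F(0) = -1 + exp(-4)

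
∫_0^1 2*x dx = 1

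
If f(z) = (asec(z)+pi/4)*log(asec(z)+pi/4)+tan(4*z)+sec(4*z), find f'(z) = (4*z^2*sqrt(1 - 1/z^2)*tan(4*z)^2 + 4*z^2*sqrt(1 - 1/z^2)*tan(4*z)*sec(4*z) + 4*z^2*sqrt(1 - 1/z^2) + log(asec(z) + pi/4) + 1)/(z^2*sqrt(1 - 1/z^2))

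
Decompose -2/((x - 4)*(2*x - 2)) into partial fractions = 1/(3*(x - 1)) - 1/(3*(x - 4))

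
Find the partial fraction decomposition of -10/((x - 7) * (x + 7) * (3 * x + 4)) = 18/(85*(3*x + 4)) - 5/(119*(x + 7)) - 1/(35*(x - 7))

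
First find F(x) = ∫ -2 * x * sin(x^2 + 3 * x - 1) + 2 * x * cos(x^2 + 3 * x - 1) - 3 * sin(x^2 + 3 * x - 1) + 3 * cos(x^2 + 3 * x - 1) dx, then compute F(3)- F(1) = sin(17) + cos(17) - sin(3) - cos(3)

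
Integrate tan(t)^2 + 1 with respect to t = tan(t) + C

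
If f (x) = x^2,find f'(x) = 2*x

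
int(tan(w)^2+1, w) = tan(w) + C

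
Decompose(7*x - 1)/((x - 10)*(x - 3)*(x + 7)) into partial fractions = -5/(17*(x + 7)) - 2/(7*(x - 3)) + 69/(119*(x - 10))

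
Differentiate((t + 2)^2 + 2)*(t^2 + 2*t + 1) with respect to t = 4*t^3 + 18*t^2 + 30*t + 16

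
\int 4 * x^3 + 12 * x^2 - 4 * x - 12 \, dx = x^4 + 4*x^3 - 2*x^2 - 12*x + C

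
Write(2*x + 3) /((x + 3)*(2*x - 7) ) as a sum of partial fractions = 20/(13*(2*x - 7)) + 3/(13*(x + 3))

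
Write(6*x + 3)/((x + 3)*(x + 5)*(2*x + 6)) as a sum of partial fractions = -27/(8*(x + 5)) + 27/(8*(x + 3)) - 15/(4*(x + 3)^2)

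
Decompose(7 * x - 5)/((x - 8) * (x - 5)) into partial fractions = -10/(x - 5) + 17/(x - 8)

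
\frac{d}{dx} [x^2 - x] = 2*x - 1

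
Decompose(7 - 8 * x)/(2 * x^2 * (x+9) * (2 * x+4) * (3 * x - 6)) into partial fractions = 79/(74844*(x + 9)) - 23/(1344*(x + 2)) - 3/(704*(x - 2)) + 79/(3888*x) - 7/(432*x^2)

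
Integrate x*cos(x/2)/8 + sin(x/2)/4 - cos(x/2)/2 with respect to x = (x/4 - 1)*sin(x/2) + C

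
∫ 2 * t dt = t^2 + C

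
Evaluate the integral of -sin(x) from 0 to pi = -2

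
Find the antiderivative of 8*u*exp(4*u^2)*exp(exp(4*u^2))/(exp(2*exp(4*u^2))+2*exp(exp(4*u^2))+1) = exp(exp(4*u^2))/(exp(exp(4*u^2)) + 1) + C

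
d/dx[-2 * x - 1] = -2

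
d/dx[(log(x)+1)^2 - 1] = (2*log(x) + 2)/x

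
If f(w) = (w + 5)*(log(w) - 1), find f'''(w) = (10 - w)/w^3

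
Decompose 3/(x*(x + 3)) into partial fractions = -1/(x + 3) + 1/x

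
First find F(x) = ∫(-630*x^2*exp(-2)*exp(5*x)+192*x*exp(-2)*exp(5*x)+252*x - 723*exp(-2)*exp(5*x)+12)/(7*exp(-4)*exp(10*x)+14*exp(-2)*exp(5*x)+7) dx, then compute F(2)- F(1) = -285*exp(-3)/(7*(exp(-3) + 1)) + 675*exp(-8)/(7*(exp(-8) + 1))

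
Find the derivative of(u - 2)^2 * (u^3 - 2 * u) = 5*u^4 - 16*u^3 + 6*u^2 + 16*u - 8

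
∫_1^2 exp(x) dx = -E + exp(2)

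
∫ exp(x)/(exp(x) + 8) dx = log(exp(x)/2 + 4) + C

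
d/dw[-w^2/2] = -w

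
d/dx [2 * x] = 2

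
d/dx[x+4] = 1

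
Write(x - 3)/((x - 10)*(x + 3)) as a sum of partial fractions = 6/(13*(x + 3)) + 7/(13*(x - 10))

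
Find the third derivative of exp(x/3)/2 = exp(x/3)/54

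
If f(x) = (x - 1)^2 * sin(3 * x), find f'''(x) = -27*x^2*cos(3*x) + 54*sqrt(2)*x*cos(3*x + pi/4) + 54*sin(3*x) - 9*cos(3*x)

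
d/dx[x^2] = 2*x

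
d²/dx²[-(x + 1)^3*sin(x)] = x^3*sin(x) + 3*x^2*sin(x) - 6*x^2*cos(x) - 3*x*sin(x) - 12*x*cos(x) - 5*sin(x) - 6*cos(x)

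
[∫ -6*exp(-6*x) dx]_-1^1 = -exp(6) + exp(-6)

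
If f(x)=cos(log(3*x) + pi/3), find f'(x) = -sin(log(x) + pi/3 + log(3))/x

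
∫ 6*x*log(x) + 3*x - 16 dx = x*(3*x*log(x) - 16) + C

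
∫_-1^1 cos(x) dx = 2*sin(1)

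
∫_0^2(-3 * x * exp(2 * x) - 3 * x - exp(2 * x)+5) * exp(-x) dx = -4*exp(2) + 4*exp(-2)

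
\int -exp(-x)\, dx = exp(-x) + C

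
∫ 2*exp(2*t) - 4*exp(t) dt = (exp(t) - 2)^2 + C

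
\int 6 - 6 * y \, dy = -3*y^2 + 6*y + C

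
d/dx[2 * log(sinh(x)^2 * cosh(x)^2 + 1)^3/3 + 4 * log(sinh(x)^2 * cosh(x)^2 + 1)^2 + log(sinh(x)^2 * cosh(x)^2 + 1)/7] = (7*log((cosh(2*x) - 1)^2/4 + cosh(2*x)/2 + 1/2)^2 + 28*log((cosh(2*x) - 1)^2/4 + cosh(2*x)/2 + 1/2) + 1/2)*sinh(4*x)/(7*cosh(4*x)/8 + 49/8)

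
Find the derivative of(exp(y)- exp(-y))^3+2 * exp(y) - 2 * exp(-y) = (3*exp(6*y) - exp(4*y) - exp(2*y) + 3)*exp(-3*y)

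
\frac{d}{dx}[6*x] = 6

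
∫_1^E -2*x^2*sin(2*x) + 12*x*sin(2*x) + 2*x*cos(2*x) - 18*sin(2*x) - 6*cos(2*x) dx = (-3 + E)^2*cos(2*E) - 4*cos(2)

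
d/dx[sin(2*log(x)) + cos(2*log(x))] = 2*sqrt(2)*cos(2*log(x) + pi/4)/x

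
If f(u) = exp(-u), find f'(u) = -exp(-u)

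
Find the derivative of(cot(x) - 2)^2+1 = 2*(2 - cos(x)/sin(x))/sin(x)^2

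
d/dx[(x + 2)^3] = 3*x^2 + 12*x + 12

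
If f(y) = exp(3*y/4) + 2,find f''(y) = 9*exp(3*y/4)/16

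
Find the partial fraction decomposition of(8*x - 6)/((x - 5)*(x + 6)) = 54/(11*(x + 6)) + 34/(11*(x - 5))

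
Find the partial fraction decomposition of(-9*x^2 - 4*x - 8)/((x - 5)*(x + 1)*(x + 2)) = -36/(7*(x + 2)) + 13/(6*(x + 1)) - 253/(42*(x - 5))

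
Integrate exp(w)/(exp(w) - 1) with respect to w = log(exp(w) - 1) + C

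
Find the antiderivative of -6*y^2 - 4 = -2*y^3 - 4*y + C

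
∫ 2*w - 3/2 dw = w^2 - 3*w/2 + C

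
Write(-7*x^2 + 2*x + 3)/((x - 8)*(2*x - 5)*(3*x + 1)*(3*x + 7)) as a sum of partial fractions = 179/(2697*(3*x + 7)) + 7/(1275*(3*x + 1)) + 26/(493*(2*x - 5)) - 39/(775*(x - 8))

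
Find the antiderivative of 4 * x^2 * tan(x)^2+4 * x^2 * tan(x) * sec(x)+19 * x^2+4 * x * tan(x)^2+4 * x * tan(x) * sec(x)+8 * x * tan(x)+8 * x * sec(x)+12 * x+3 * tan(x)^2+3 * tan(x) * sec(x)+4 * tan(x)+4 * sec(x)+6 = 5*x^3 + 4*x^2 + 3*x + (tan(x) + sec(x))*(4*x^2 + 4*x + 2) + tan(x) + sec(x) + C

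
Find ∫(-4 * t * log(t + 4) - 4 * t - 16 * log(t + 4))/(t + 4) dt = -4*t*log(t + 4) + C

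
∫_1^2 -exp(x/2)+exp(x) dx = -(-1 + exp(1/2))^2 + (-1 + E)^2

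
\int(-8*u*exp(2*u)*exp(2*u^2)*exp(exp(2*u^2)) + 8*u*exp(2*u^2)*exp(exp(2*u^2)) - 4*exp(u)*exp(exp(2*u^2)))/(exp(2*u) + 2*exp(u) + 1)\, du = -2*exp(exp(2*u^2))*tanh(u/2) + C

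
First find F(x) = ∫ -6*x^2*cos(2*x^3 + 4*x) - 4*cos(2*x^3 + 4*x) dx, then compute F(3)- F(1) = sin(6) - sin(66)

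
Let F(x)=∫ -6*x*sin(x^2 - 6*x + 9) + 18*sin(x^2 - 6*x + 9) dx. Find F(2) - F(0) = 3*cos(1) - 3*cos(9)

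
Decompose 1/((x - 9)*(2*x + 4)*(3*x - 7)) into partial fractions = -9/(520*(3*x - 7)) + 1/(286*(x + 2)) + 1/(440*(x - 9))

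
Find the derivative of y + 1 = 1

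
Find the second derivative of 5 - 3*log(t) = 3/t^2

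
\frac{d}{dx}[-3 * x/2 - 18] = -3/2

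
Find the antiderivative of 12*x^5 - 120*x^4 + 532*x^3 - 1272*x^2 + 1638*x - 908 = 2*x^6 - 24*x^5 + 133*x^4 - 424*x^3 + 819*x^2 - 908*x + C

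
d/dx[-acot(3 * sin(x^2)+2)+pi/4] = 6*x*cos(x^2)/(9*sin(x^2)^2 + 12*sin(x^2) + 5)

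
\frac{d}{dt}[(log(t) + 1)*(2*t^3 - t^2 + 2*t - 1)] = (6*t^3*log(t) + 8*t^3 - 2*t^2*log(t) - 3*t^2 + 2*t*log(t) + 4*t - 1)/t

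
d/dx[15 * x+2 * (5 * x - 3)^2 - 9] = 100*x - 45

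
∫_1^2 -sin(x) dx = -cos(1) + cos(2)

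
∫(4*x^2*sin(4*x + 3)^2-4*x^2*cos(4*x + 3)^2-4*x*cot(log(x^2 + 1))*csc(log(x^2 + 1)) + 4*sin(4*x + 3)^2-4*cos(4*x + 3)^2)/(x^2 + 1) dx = -sin(8*x + 6)/2 + 2*csc(log(x^2 + 1)) + C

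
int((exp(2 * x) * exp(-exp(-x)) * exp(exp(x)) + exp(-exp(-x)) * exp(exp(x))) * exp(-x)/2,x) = exp(2*sinh(x))/2 + C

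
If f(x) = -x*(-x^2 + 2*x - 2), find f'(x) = 3*x^2 - 4*x + 2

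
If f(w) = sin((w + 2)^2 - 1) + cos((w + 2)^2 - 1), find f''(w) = -4*sqrt(2)*w^2*sin(w^2 + 4*w + pi/4 + 3) - 16*sqrt(2)*w*sin(w^2 + 4*w + pi/4 + 3) - 18*sin(w^2 + 4*w + 3) - 14*cos(w^2 + 4*w + 3)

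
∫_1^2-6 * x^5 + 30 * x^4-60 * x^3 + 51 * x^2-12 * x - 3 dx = -4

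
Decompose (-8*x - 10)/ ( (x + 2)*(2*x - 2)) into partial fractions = -1/(x + 2) - 3/(x - 1)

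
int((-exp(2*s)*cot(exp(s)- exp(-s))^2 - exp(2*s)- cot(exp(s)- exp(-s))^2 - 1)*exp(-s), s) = cot(2*sinh(s)) + C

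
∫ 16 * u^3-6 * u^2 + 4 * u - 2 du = 4*u^4 - 2*u^3 + 2*u^2 - 2*u + C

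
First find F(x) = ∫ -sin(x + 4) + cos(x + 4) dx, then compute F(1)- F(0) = sin(5) + cos(5) - cos(4) - sin(4)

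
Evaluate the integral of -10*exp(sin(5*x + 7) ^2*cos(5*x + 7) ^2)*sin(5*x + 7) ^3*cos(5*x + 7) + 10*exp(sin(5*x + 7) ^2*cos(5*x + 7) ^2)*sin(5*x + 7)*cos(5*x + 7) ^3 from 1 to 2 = -exp(1/8 - cos(48)/8) + exp((1 - cos(68))/8)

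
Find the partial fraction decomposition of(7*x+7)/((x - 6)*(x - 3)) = -28/(3*(x - 3)) + 49/(3*(x - 6))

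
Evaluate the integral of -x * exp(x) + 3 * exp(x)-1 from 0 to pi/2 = -8 + (1 + exp(pi/2))*(4 - pi/2)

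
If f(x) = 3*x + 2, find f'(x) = 3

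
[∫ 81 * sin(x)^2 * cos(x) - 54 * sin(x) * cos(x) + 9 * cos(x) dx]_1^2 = -(-1 + 3*sin(1))^3 + (-1 + 3*sin(2))^3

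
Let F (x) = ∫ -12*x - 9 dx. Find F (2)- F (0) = -42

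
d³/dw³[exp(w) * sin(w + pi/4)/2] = -sqrt(2)*exp(w)*sin(w)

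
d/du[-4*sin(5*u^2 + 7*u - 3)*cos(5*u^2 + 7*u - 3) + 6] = 40*u*sin(5*u^2 + 7*u - 3)^2 - 40*u*cos(5*u^2 + 7*u - 3)^2 + 28*sin(5*u^2 + 7*u - 3)^2 - 28*cos(5*u^2 + 7*u - 3)^2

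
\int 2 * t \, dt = t^2 + C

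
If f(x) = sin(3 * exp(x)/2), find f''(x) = 3*(-3*exp(x)*sin(3*exp(x)/2) + 2*cos(3*exp(x)/2))*exp(x)/4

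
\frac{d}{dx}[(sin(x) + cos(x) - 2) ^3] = 3*sqrt(2)*(sqrt(2)*sin(x + pi/4) - 2)^2*cos(x + pi/4)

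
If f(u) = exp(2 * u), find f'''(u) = 8*exp(2*u)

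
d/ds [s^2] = 2*s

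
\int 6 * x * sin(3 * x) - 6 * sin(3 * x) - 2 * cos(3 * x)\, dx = (2 - 2*x)*cos(3*x) + C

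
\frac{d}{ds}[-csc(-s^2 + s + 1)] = (1 - 2*s)*cos(-s^2 + s + 1)/sin(-s^2 + s + 1)^2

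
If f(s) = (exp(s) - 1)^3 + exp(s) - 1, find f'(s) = 3*exp(3*s) - 6*exp(2*s) + 4*exp(s)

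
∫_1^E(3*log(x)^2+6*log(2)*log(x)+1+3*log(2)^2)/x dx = -log(2)^3 + 1 + (log(2) + 1)^3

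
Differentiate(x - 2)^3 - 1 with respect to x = 3*x^2 - 12*x + 12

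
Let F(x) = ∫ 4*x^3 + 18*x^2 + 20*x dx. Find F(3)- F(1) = 316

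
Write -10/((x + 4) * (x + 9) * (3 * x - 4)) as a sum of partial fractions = -45/(248*(3*x - 4)) - 2/(31*(x + 9)) + 1/(8*(x + 4))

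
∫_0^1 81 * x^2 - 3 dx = 24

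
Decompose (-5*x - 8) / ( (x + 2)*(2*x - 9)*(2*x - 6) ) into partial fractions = -61/(39*(2*x - 9)) + 1/(65*(x + 2)) + 23/(30*(x - 3))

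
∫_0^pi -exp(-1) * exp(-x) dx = -exp(-1) + exp(-pi - 1)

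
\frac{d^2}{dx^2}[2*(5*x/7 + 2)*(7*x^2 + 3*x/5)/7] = 60*x/7 + 404/49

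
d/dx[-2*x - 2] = -2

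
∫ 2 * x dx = x^2 + C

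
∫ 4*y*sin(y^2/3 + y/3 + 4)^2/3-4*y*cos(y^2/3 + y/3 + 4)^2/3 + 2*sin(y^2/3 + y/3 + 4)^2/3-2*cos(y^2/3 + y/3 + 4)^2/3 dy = -sin(2*(y^2/3 + y/3 + 4)) + C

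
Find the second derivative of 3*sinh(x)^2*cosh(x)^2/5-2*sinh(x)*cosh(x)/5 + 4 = 12*(cosh(2*x) - 1)^2/5 - 4*sinh(2*x)/5 + 24*cosh(2*x)/5 - 18/5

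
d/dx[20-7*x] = -7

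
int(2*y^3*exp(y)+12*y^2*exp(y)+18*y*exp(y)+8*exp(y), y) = 2*(y + 1)^3*exp(y) + C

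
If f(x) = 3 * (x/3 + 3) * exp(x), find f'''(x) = x*exp(x) + 12*exp(x)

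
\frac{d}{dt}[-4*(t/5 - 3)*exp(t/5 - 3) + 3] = -4*t*exp(t/5 - 3)/25 + 8*exp(t/5 - 3)/5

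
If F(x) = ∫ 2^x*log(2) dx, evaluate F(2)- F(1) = 2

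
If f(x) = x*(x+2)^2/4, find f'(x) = 3*x^2/4 + 2*x + 1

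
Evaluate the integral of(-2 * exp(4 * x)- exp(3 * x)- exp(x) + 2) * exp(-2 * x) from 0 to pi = -(-exp(-pi) + exp(pi))^2 - exp(pi) + exp(-pi)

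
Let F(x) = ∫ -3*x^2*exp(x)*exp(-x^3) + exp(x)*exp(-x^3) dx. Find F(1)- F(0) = 0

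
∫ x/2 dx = x^2/4 + C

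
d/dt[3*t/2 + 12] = 3/2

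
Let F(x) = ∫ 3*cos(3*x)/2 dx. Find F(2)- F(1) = sin(6)/2 - sin(3)/2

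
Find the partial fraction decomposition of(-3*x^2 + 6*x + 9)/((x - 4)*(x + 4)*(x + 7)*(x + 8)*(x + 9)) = -144/(65*(x + 9)) + 77/(16*(x + 8)) - 30/(11*(x + 7)) + 21/(160*(x + 4)) - 5/(4576*(x - 4))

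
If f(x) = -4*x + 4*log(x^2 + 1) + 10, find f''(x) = (8 - 8*x^2)/(x^4 + 2*x^2 + 1)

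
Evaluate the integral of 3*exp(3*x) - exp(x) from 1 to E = -(E - exp(-1))*exp(2) + (-exp(-E) + exp(E))*exp(2*E)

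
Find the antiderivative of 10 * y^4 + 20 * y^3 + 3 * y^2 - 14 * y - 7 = 2*y^5 + 5*y^4 + y^3 - 7*y^2 - 7*y + C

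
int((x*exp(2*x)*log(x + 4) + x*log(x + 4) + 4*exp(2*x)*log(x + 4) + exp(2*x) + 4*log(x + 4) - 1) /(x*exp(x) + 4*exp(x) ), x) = 2*log(x + 4)*sinh(x) + C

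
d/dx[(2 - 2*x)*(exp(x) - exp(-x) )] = (-2*x*exp(2*x) - 2*x + 4)*exp(-x)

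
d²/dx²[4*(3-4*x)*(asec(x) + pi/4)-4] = (-24*x^2 + 16*x + 12)/(x^5*sqrt(1 - 1/x^2) - x^3*sqrt(1 - 1/x^2))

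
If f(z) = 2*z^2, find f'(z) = 4*z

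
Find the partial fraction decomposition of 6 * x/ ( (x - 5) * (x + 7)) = 7/(2*(x + 7)) + 5/(2*(x - 5))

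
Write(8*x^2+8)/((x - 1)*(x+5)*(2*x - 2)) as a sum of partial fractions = 26/(9*(x + 5)) + 10/(9*(x - 1)) + 4/(3*(x - 1)^2)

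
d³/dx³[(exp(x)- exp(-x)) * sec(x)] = 2*(exp(2*x)*sin(x)/cos(x) + 3*exp(2*x)*sin(x)/cos(x)^3 - exp(2*x) + 3*exp(2*x)/cos(x)^2 - sin(x)/cos(x) - 3*sin(x)/cos(x)^3 - 1 + 3/cos(x)^2)*exp(-x)/cos(x)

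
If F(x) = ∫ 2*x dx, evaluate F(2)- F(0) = 4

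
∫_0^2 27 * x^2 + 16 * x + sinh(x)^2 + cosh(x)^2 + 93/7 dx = sinh(4)/2 + 914/7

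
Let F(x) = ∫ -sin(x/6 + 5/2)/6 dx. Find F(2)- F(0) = cos(17/6) - cos(5/2)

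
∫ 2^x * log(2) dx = 2^x + C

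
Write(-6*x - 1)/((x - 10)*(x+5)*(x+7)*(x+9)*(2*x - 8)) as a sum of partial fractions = 53/(3952*(x + 9)) - 41/(1496*(x + 7)) + 29/(2160*(x + 5)) + 25/(15444*(x - 4)) - 61/(58140*(x - 10))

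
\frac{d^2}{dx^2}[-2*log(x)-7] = 2/x^2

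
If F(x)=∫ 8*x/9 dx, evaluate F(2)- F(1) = 4/3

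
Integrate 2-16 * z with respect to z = -8*z^2 + 2*z + C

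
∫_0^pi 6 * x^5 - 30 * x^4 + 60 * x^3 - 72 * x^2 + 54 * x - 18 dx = -9 + (-2 + (-1 + pi)^3)^2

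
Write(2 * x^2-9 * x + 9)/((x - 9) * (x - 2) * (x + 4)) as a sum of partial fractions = 77/(78*(x + 4)) + 1/(42*(x - 2)) + 90/(91*(x - 9))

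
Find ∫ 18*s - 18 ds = 9*s^2 - 18*s + C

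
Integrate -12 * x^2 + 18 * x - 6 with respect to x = -4*x^3 + 9*x^2 - 6*x + C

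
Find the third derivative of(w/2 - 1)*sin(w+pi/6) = -w*cos(w + pi/6)/2 - 3*sin(w + pi/6)/2 + cos(w + pi/6)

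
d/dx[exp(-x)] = -exp(-x)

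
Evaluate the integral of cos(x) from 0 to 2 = sin(2)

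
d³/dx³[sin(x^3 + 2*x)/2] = -27*x^6*cos(x^3 + 2*x)/2 - 27*x^4*cos(x^3 + 2*x) - 27*x^3*sin(x^3 + 2*x) - 18*x^2*cos(x^3 + 2*x) - 18*x*sin(x^3 + 2*x) - cos(x^3 + 2*x)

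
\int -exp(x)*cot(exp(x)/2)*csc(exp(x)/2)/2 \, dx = csc(exp(x)/2) + C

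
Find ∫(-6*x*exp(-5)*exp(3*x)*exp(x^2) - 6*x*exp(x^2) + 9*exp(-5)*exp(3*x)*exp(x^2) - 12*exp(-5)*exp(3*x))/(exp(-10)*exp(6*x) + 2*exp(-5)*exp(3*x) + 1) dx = (4 - 3*exp(x^2))/(exp(3*x - 5) + 1) + C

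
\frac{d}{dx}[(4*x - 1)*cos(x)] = -4*x*sin(x) + sin(x) + 4*cos(x)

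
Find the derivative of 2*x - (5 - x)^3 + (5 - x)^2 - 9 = 3*x^2 - 28*x + 67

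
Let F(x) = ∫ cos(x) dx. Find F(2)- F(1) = -sin(1) + sin(2)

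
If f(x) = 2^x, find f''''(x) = 2^x*log(2)^4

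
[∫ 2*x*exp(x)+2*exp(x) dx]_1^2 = -2*E + 4*exp(2)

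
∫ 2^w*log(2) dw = 2^w + C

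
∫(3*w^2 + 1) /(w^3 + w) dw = log(w^3 + w) + C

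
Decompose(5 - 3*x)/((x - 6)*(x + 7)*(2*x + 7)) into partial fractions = -62/(133*(2*x + 7)) + 2/(7*(x + 7)) - 1/(19*(x - 6))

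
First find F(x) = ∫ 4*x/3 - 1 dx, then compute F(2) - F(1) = 1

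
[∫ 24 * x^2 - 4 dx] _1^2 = 52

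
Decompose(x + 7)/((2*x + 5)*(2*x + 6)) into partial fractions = 9/(2*(2*x + 5)) - 2/(x + 3)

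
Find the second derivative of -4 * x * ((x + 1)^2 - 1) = -24*x - 16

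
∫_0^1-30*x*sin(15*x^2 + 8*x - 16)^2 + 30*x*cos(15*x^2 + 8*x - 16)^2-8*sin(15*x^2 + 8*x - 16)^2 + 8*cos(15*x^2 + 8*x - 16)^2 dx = sin(32)/2 + sin(14)/2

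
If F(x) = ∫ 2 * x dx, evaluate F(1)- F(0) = 1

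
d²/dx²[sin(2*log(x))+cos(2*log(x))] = -2*(sin(2*log(x)) + 3*cos(2*log(x)))/x^2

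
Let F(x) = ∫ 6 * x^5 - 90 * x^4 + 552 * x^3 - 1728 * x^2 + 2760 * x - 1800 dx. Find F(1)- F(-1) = -4788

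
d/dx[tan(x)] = cos(x)^(-2)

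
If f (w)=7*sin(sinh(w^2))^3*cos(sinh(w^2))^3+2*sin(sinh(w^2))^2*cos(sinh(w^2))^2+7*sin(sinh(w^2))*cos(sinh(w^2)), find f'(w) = -w*(21*(cos(2*sinh(w^2)) - 1)^2*cos(2*sinh(w^2))/2 - 2*sin(4*sinh(w^2)) - 35*cos(2*sinh(w^2)) + 21*cos(4*sinh(w^2))/2 + 21/2)*cosh(w^2)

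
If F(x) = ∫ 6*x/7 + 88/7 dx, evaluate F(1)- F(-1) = 176/7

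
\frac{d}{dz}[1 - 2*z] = -2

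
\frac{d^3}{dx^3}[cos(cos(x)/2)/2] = -(sin(x)^2*sin(cos(x)/2) + 4*sin(cos(x)/2) + 6*cos(x)*cos(cos(x)/2))*sin(x)/16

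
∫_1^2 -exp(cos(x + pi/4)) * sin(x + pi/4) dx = -exp(cos(pi/4 + 1)) + exp(cos(pi/4 + 2))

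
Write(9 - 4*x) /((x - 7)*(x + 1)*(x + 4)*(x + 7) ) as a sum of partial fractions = -37/(252*(x + 7)) + 25/(99*(x + 4)) - 13/(144*(x + 1)) - 19/(1232*(x - 7))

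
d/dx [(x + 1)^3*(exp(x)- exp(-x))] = (x^3*exp(2*x) + x^3 + 6*x^2*exp(2*x) + 9*x*exp(2*x) - 3*x + 4*exp(2*x) - 2)*exp(-x)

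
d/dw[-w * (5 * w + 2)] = -10*w - 2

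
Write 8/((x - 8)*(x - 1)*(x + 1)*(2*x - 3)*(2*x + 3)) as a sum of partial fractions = 32/(285*(2*x + 3)) - 32/(195*(2*x - 3)) - 4/(45*(x + 1)) + 4/(35*(x - 1)) + 8/(15561*(x - 8))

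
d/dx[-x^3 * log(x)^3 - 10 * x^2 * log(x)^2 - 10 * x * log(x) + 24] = -3*x^2*log(x)^3 - 3*x^2*log(x)^2 - 20*x*log(x)^2 - 20*x*log(x) - 10*log(x) - 10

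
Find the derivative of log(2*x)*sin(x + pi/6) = (x*log(x)*cos(x + pi/6) + x*log(2)*cos(x + pi/6) + sin(x + pi/6))/x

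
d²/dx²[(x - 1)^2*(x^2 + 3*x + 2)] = 12*x^2 + 6*x - 6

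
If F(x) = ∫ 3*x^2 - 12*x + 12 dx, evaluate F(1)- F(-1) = 26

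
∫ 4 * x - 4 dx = 2*x^2 - 4*x + C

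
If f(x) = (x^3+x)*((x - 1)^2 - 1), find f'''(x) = 60*x^2 - 48*x + 6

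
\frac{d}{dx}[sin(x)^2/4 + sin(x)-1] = (sin(x)/2 + 1)*cos(x)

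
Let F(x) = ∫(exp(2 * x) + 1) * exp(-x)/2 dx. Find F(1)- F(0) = -exp(-1)/2 + E/2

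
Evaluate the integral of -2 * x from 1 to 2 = -3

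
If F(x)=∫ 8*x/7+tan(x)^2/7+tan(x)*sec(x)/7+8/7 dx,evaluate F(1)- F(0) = tan(1)/7 + sec(1)/7 + 10/7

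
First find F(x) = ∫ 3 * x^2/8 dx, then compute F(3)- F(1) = 13/4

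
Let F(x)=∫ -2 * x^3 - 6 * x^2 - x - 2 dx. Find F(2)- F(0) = -30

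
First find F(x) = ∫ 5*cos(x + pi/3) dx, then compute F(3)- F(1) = -5*sin(1 + pi/3) + 5*sin(pi/3 + 3)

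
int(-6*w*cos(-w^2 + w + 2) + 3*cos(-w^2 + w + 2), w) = 3*sin(-w^2 + w + 2) + C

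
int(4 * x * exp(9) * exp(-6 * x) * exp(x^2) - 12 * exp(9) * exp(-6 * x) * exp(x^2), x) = 2*exp((x - 3)^2) + C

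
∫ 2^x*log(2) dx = 2^x + C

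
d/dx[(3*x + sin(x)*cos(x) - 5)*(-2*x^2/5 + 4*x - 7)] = -2*x^2*cos(2*x)/5 - 18*x^2/5 - 2*x*sin(2*x)/5 + 4*x*cos(2*x) + 28*x + 2*sin(2*x) - 7*cos(2*x) - 41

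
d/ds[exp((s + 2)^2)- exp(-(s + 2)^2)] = (2*s*exp(2*s^2 + 8*s + 8) + 2*s + 4*exp(2*s^2 + 8*s + 8) + 4)*exp(-s^2 - 4*s - 4)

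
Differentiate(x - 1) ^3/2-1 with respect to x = 3*x^2/2 - 3*x + 3/2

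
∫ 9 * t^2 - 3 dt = 3*t^3 - 3*t + C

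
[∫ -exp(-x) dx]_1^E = -exp(-1) + exp(-E)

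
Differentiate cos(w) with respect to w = -sin(w)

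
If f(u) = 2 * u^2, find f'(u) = 4*u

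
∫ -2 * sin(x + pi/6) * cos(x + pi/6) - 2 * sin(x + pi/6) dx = (cos(x + pi/6) + 1)^2 + C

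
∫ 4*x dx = 2*x^2 + C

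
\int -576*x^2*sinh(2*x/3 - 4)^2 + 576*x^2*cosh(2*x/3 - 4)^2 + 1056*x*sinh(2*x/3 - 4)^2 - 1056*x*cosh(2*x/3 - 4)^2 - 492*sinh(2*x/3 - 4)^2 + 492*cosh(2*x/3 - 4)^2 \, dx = 192*x^3 - 528*x^2 + 492*x + C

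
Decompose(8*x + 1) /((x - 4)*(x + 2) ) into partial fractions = 5/(2*(x + 2)) + 11/(2*(x - 4))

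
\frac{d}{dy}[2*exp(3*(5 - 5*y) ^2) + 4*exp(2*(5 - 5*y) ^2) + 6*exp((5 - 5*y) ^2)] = 300*y*exp(25*y^2 - 50*y + 25) + 400*y*exp(50*y^2 - 100*y + 50) + 300*y*exp(75*y^2 - 150*y + 75) - 300*exp(25*y^2 - 50*y + 25) - 400*exp(50*y^2 - 100*y + 50) - 300*exp(75*y^2 - 150*y + 75)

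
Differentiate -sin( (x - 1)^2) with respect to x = 2*(1 - x)*cos(x^2 - 2*x + 1)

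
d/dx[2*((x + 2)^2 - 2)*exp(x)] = 2*x^2*exp(x) + 12*x*exp(x) + 12*exp(x)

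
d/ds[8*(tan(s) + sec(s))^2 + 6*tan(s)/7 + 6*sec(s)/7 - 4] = 2*(8*sin(s)^2/cos(s) + 3*sin(s)/7 + 16*sin(s)/cos(s) + 3/7 + 8/cos(s))/cos(s)^2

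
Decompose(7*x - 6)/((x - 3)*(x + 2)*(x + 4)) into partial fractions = -17/(7*(x + 4)) + 2/(x + 2) + 3/(7*(x - 3))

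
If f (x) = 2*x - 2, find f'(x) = 2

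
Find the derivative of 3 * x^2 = 6*x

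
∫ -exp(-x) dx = exp(-x) + C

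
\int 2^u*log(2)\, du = 2^u + C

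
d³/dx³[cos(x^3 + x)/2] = 27*x^6*sin(x^3 + x)/2 + 27*x^4*sin(x^3 + x)/2 - 27*x^3*cos(x^3 + x) + 9*x^2*sin(x^3 + x)/2 - 9*x*cos(x^3 + x) - 5*sin(x^3 + x)/2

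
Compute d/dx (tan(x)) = cos(x)^(-2)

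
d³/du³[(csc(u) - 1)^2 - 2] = 2*(-1 + 4/sin(u) + 6/sin(u)^2 - 12/sin(u)^3)*cos(u)/sin(u)^2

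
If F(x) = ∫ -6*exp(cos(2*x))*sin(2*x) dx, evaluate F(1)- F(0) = -3*E + 3*exp(cos(2))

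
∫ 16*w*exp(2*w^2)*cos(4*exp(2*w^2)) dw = sin(4*exp(2*w^2)) + C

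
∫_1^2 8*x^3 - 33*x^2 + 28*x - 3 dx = -8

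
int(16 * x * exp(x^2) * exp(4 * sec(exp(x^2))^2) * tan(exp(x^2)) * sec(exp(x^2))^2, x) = exp(4*sec(exp(x^2))^2) + C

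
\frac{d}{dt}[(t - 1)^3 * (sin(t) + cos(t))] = (t - 1)^2*(sqrt(2)*t*cos(t + pi/4) + 4*sin(t) + 2*cos(t))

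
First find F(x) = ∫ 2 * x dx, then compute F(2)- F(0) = 4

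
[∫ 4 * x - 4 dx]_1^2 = 2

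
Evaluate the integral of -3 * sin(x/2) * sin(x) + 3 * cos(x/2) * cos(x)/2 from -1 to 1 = 6*sin(1/2)*cos(1)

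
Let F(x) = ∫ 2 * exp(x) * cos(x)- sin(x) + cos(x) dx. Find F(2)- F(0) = -2 + (1 + exp(2))*(cos(2) + sin(2))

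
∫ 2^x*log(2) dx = 2^x + C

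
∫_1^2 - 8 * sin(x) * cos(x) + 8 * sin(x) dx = -4*(-1 + cos(1))^2 + 4*(-1 + cos(2))^2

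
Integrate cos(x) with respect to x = sin(x) + C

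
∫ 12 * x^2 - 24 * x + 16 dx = 4*x^3 - 12*x^2 + 16*x + C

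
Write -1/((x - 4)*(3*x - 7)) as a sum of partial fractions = 3/(5*(3*x - 7)) - 1/(5*(x - 4))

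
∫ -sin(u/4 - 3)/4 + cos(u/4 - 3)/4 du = sqrt(2)*cos(-u/4 + pi/4 + 3) + C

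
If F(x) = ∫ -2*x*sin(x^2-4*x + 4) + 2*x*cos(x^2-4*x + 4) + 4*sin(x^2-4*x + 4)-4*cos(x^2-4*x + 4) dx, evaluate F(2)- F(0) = -cos(4) - sin(4) + 1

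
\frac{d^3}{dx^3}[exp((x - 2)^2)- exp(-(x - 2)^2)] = (8*x^3*exp(2*x^2 - 8*x + 8) + 8*x^3 - 48*x^2*exp(2*x^2 - 8*x + 8) - 48*x^2 + 108*x*exp(2*x^2 - 8*x + 8) + 84*x - 88*exp(2*x^2 - 8*x + 8) - 40)*exp(-x^2 + 4*x - 4)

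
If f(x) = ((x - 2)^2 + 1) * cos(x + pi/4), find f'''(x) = x^2*sin(x + pi/4) - 4*x*sin(x + pi/4) - 6*x*cos(x + pi/4) - sin(x + pi/4) + 12*cos(x + pi/4)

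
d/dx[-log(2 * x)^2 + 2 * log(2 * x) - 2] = (-2*log(x) - 2*log(2) + 2)/x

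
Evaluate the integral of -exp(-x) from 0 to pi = -1 + exp(-pi)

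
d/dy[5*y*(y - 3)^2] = 15*y^2 - 60*y + 45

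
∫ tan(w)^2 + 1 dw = tan(w) + C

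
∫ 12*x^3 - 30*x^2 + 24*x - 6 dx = 3*x^4 - 10*x^3 + 12*x^2 - 6*x + C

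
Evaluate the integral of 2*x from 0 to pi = pi^2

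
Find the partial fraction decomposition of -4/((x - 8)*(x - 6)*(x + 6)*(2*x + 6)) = 1/(252*(x + 6)) - 2/(297*(x + 3)) + 1/(108*(x - 6)) - 1/(154*(x - 8))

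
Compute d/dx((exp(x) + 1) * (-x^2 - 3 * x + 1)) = -x^2*exp(x) - 5*x*exp(x) - 2*x - 2*exp(x) - 3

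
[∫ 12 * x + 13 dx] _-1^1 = 26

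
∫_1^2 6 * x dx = 9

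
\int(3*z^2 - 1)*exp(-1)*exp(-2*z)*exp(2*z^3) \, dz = exp(2*z^3 - 2*z - 1)/2 + C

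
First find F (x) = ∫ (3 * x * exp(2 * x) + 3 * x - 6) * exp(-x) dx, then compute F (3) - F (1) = -6*exp(-3) + 6*exp(3)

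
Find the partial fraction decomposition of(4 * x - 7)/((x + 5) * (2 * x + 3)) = -26/(7*(2*x + 3)) + 27/(7*(x + 5))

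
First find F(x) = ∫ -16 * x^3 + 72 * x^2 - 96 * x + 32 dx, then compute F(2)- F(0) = 0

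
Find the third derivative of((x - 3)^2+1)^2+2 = 24*x - 72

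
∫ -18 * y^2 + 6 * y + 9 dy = -6*y^3 + 3*y^2 + 9*y + C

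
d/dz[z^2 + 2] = 2*z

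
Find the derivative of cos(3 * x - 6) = -3*sin(3*x - 6)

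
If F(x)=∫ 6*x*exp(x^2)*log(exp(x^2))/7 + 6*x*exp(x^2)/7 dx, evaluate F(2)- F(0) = 12*exp(4)/7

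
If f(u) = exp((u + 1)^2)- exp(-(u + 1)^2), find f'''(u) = (8*u^3*exp(2*u^2 + 4*u + 2) + 8*u^3 + 24*u^2*exp(2*u^2 + 4*u + 2) + 24*u^2 + 36*u*exp(2*u^2 + 4*u + 2) + 12*u + 20*exp(2*u^2 + 4*u + 2) - 4)*exp(-u^2 - 2*u - 1)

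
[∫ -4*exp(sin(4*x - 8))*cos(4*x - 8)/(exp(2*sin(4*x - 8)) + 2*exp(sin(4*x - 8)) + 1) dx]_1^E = -1/(1 + exp(-sin(4))) + exp(sin(8 - 4*E))/(exp(sin(8 - 4*E)) + 1)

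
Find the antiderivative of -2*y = -y^2 + C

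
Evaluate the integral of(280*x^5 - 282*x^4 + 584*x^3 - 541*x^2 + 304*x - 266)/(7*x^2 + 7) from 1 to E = -37/7 - pi/4 + acot(E) + 7*E + (6 - 5*E)*(-2*exp(3) - 4*E + 2*exp(2)/7 + 4)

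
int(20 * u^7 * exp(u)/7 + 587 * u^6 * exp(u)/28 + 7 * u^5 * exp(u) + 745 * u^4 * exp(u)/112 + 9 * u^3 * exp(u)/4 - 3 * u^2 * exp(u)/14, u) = u^3*(16*u^2 - u + 8)*(20*u^2 + 8*u - 1)*exp(u)/112 + C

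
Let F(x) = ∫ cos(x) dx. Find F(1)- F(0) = sin(1)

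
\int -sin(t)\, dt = cos(t) + C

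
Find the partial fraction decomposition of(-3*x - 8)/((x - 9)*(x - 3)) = 17/(6*(x - 3)) - 35/(6*(x - 9))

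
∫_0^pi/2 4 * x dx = pi^2/2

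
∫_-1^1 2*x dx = 0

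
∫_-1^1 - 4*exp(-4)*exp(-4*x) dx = -1 + exp(-8)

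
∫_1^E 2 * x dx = -1 + exp(2)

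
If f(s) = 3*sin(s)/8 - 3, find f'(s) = 3*cos(s)/8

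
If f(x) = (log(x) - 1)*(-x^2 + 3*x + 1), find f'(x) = (-2*x^2*log(x) + x^2 + 3*x*log(x) + 1)/x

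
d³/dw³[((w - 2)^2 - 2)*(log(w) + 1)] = (2*w^2 + 4*w + 4)/w^3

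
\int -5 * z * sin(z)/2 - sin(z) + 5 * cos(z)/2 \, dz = (5*z/2 + 1)*cos(z) + C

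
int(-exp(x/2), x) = -2*exp(x/2) + C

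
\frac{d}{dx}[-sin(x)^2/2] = -sin(2*x)/2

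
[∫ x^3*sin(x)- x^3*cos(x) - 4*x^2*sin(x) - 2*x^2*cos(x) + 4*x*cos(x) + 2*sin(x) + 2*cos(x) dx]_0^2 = 0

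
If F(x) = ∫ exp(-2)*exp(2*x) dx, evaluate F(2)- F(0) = -exp(-2)/2 + exp(2)/2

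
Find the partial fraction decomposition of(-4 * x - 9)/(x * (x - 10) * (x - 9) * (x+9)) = -1/(114*(x + 9)) + 5/(18*(x - 9)) - 49/(190*(x - 10)) - 1/(90*x)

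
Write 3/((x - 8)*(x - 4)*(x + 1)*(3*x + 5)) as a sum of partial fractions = -81/(986*(3*x + 5)) + 1/(30*(x + 1)) - 3/(340*(x - 4)) + 1/(348*(x - 8))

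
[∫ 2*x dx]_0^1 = 1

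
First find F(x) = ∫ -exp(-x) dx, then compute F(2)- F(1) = -exp(-1) + exp(-2)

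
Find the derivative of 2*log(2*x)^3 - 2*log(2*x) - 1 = (6*log(x)^2 + 12*log(2)*log(x) - 2 + 6*log(2)^2)/x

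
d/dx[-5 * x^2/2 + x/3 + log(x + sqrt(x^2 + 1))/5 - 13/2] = (-75*x^3 - 75*x^2*sqrt(x^2 + 1) + 5*x^2 + 5*x*sqrt(x^2 + 1) - 72*x + 3*sqrt(x^2 + 1) + 5)/(15*x^2 + 15*x*sqrt(x^2 + 1) + 15)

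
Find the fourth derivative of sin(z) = sin(z)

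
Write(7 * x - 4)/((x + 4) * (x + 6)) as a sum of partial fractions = 23/(x + 6) - 16/(x + 4)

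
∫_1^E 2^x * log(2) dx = -2 + 2^E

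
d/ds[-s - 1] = -1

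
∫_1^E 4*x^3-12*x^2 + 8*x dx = -1 + (-1 + (-1 + E)^2)^2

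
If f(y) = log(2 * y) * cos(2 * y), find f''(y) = -(4*y^2*log(y)*cos(2*y) + 4*y^2*log(2)*cos(2*y) + 4*y*sin(2*y) + cos(2*y))/y^2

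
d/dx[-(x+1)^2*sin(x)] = -x^2*cos(x) - 2*x*sin(x) - 2*x*cos(x) - 2*sin(x) - cos(x)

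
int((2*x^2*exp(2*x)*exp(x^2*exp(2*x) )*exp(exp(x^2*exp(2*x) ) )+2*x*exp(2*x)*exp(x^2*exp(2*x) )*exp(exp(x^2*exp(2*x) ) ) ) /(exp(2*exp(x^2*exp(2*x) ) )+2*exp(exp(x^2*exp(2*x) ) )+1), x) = exp(exp(x^2*exp(2*x)))/(exp(exp(x^2*exp(2*x))) + 1) + C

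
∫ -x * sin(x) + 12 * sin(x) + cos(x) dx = (x - 12)*cos(x) + C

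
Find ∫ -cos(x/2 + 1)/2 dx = -sin(x/2 + 1) + C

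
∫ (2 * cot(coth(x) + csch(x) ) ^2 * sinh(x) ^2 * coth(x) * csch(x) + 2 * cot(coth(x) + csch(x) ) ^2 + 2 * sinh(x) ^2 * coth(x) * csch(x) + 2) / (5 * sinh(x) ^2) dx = 2*cot(coth(x) + csch(x))/5 + C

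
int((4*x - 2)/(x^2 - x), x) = 2*log(x*(1 - x)) + C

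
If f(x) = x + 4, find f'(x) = 1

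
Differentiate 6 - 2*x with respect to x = -2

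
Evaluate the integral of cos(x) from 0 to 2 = sin(2)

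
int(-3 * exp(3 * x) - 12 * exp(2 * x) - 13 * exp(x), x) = -(exp(x) + 2)^3 - exp(x) + C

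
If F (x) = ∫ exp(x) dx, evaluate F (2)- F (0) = -1 + exp(2)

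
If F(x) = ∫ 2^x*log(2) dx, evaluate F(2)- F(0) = 3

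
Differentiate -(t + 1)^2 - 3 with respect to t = -2*t - 2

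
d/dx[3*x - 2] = 3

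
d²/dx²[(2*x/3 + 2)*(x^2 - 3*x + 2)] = 4*x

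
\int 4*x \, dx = 2*x^2 + C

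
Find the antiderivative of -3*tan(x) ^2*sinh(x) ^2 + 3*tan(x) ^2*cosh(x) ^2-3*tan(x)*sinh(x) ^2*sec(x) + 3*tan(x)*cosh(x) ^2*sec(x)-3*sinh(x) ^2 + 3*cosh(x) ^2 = 3*tan(x) + 3/cos(x) + C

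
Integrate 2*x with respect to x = x^2 + C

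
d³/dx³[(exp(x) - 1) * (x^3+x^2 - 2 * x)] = x^3*exp(x) + 10*x^2*exp(x) + 22*x*exp(x) + 6*exp(x) - 6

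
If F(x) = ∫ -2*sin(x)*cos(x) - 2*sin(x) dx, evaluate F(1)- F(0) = -4 + (cos(1) + 1)^2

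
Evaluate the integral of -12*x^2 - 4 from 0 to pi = -4*pi^3 - 4*pi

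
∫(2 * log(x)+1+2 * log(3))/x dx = (log(3*x) + 1)*log(3*x) + C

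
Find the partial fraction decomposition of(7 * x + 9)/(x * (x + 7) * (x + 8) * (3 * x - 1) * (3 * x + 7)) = -99/(6664*(3*x + 7)) + 153/(2200*(3*x - 1)) - 47/(3400*(x + 8)) + 10/(539*(x + 7)) - 9/(392*x)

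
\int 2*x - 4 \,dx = x^2 - 4*x + C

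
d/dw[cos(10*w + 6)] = -10*sin(10*w + 6)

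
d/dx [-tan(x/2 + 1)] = -tan(x/2 + 1)^2/2 - 1/2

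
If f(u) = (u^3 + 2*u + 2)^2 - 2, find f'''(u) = 120*u^3 + 96*u + 24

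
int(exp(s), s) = exp(s) + C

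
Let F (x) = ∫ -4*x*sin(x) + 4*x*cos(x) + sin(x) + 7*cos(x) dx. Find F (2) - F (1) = -7*sin(1) + 11*cos(2) - 7*cos(1) + 11*sin(2)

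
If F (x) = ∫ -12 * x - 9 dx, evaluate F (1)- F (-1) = -18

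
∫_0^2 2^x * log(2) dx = 3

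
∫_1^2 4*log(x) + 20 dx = 8*log(2) + 16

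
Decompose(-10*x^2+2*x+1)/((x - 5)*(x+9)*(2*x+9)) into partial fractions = 842/(171*(2*x + 9)) - 827/(126*(x + 9)) - 239/(266*(x - 5))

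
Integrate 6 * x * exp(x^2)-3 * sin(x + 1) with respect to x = 3*exp(x^2) + 3*cos(x + 1) + C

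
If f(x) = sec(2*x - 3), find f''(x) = 8*tan(2*x - 3)^2*sec(2*x - 3) + 4*sec(2*x - 3)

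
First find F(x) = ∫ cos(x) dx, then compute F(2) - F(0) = sin(2)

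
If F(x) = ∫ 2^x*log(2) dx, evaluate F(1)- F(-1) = 3/2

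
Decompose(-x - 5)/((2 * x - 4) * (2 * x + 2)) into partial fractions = 1/(3*(x + 1)) - 7/(12*(x - 2))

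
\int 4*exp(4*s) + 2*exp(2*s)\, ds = exp(4*s) + exp(2*s) + C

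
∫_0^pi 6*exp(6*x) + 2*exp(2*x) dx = -2 + exp(2*pi) + exp(6*pi)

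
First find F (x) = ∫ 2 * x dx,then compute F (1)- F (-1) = 0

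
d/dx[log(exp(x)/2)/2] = 1/2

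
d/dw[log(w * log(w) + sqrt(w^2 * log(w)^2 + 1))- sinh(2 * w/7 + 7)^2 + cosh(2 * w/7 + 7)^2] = (w*log(w)^2 + w*log(w) + sqrt(w^2*log(w)^2 + 1)*log(w) + sqrt(w^2*log(w)^2 + 1))/(w^2*log(w)^2 + w*sqrt(w^2*log(w)^2 + 1)*log(w) + 1)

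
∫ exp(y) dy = exp(y) + C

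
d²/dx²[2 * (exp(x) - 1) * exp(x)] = 8*exp(2*x) - 2*exp(x)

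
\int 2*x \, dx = x^2 + C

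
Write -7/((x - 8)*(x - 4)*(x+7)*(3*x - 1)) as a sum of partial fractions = -189/(5566*(3*x - 1)) + 7/(3630*(x + 7)) + 7/(484*(x - 4)) - 7/(1380*(x - 8))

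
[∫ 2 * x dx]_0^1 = 1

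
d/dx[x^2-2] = 2*x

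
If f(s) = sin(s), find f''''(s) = sin(s)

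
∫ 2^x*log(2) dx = 2^x + C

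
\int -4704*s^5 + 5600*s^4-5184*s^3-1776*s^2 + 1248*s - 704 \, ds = -784*s^6 + 1120*s^5 - 1296*s^4 - 592*s^3 + 624*s^2 - 704*s + C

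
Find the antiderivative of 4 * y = 2*y^2 + C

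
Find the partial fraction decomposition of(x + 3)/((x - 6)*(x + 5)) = 2/(11*(x + 5)) + 9/(11*(x - 6))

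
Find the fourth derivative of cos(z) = cos(z)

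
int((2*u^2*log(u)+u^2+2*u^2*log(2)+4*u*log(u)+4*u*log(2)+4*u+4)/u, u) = (u + 2)^2*log(2*u) + C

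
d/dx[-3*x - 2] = -3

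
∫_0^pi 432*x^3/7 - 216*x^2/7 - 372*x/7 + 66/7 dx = -18*pi^2 - 12/7 + 6*pi + 3*(-6*pi^2 + 2 + 2*pi)^2/7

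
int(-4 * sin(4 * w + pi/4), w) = cos(4*w + pi/4) + C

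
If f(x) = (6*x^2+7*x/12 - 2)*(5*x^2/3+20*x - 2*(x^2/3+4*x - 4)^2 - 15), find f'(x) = -8*x^5 - 8675*x^4/54 - 1832*x^3/3 + 6001*x^2/4 - 366*x - 2345/12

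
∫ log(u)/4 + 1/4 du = u*log(u)/4 + C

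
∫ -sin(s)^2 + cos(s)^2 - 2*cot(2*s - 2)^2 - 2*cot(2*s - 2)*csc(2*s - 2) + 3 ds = 5*s + sin(2*s)/2 + cot(2*s - 2) + csc(2*s - 2) + C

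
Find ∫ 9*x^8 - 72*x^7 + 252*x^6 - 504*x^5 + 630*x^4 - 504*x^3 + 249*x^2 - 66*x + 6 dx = x^9 - 9*x^8 + 36*x^7 - 84*x^6 + 126*x^5 - 126*x^4 + 83*x^3 - 33*x^2 + 6*x + C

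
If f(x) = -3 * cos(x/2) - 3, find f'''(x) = -3*sin(x/2)/8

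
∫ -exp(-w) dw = exp(-w) + C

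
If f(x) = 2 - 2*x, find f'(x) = -2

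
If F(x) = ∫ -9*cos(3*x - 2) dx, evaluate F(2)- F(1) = -3*sin(4) + 3*sin(1)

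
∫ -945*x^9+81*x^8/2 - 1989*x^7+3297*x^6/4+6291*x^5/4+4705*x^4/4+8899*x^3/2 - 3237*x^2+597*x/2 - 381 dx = -189*x^10/2 + 9*x^9/2 - 1989*x^8/8 + 471*x^7/4 + 2097*x^6/8 + 941*x^5/4 + 8899*x^4/8 - 1079*x^3 + 597*x^2/4 - 381*x + C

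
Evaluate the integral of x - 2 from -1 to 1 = -4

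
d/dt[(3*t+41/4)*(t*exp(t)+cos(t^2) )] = 3*t^2*exp(t) - 6*t^2*sin(t^2) + 65*t*exp(t)/4 - 41*t*sin(t^2)/2 + 41*exp(t)/4 + 3*cos(t^2)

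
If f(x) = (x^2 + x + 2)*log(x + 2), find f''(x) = (2*x^2*log(x + 2) + 3*x^2 + 8*x*log(x + 2) + 9*x + 8*log(x + 2) + 2)/(x^2 + 4*x + 4)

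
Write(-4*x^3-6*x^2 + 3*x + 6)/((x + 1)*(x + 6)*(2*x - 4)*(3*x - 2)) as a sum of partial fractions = -7/(50*(3*x - 2)) - 159/(400*(x + 6)) + 1/(150*(x + 1)) - 11/(48*(x - 2))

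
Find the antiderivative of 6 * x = 3*x^2 + C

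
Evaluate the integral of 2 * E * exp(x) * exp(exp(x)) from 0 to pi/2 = -2*exp(2) + 2*exp(1 + exp(pi/2))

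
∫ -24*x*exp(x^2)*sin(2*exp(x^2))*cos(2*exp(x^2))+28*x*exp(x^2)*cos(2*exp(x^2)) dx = (7 - 3*sin(2*exp(x^2)))*sin(2*exp(x^2)) + C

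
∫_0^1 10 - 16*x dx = 2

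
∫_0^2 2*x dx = 4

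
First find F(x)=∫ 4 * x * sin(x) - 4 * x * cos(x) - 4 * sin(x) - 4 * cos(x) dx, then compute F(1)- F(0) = -4*sin(1) - 4*cos(1)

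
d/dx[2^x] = 2^x*log(2)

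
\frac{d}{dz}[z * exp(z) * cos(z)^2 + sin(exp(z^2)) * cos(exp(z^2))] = -z*exp(z)*sin(2*z) + z*exp(z)*cos(2*z)/2 + z*exp(z)/2 + 2*z*exp(z^2)*cos(2*exp(z^2)) + exp(z)*cos(2*z)/2 + exp(z)/2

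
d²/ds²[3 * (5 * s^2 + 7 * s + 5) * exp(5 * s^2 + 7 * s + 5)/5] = 300*s^4*exp(5*s^2 + 7*s + 5) + 840*s^3*exp(5*s^2 + 7*s + 5) + 1185*s^2*exp(5*s^2 + 7*s + 5) + 4179*s*exp(5*s^2 + 7*s + 5)/5 + 1209*exp(5*s^2 + 7*s + 5)/5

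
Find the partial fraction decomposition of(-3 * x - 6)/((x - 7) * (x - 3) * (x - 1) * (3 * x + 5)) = 27/(2912*(3*x + 5)) - 3/(32*(x - 1)) + 15/(112*(x - 3)) - 9/(208*(x - 7))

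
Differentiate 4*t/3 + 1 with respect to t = 4/3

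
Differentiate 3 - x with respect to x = -1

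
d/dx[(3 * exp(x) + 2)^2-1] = 18*exp(2*x) + 12*exp(x)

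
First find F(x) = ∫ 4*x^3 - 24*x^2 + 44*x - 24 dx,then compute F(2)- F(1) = 1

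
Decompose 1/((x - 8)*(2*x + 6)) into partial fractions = -1/(22*(x + 3)) + 1/(22*(x - 8))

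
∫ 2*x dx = x^2 + C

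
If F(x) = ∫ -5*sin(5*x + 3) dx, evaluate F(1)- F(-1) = cos(8) - cos(2)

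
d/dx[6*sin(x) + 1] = 6*cos(x)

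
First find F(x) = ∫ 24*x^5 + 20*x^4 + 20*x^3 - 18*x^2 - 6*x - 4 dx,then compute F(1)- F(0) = 0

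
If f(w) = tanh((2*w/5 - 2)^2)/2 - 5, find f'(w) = -4*w*tanh(4*w^2/25 - 8*w/5 + 4)^2/25 + 4*w/25 + 4*tanh(4*w^2/25 - 8*w/5 + 4)^2/5 - 4/5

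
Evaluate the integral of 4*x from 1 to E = -2 + 2*exp(2)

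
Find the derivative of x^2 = 2*x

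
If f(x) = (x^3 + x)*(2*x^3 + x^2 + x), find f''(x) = 60*x^4 + 20*x^3 + 36*x^2 + 6*x + 2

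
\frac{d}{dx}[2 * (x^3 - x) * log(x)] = 6*x^2*log(x) + 2*x^2 - 2*log(x) - 2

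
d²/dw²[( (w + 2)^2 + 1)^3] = 30*w^4 + 240*w^3 + 756*w^2 + 1104*w + 630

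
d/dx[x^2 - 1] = 2*x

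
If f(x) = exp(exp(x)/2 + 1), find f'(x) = exp(x + exp(x)/2 + 1)/2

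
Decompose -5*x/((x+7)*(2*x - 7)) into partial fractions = -5/(3*(2*x - 7)) - 5/(3*(x + 7))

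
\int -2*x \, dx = -x^2 + C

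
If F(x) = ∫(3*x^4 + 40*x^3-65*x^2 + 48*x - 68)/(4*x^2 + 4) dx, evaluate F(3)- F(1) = -log(2) + log(10) + 25/2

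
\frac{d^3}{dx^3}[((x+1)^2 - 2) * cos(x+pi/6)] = x^2*sin(x + pi/6) + 2*x*sin(x + pi/6) - 6*x*cos(x + pi/6) - 7*sin(x + pi/6) - 6*cos(x + pi/6)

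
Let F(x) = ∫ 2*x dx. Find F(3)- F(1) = 8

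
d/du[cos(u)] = -sin(u)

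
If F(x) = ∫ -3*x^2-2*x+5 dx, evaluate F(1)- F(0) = 3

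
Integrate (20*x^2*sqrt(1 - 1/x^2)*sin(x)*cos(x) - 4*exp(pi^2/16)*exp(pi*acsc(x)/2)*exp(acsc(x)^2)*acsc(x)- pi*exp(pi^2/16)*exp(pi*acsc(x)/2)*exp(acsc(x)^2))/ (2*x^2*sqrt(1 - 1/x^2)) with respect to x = exp((4*acsc(x) + pi)^2/16) + 5*sin(x)^2 + C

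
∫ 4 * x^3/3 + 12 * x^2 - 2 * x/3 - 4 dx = x^4/3 + 4*x^3 - x^2/3 - 4*x + C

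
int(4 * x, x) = 2*x^2 + C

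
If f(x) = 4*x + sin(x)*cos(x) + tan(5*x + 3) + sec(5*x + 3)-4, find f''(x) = -2*sin(2*x) + 50*tan(5*x + 3)^3 + 50*tan(5*x + 3)^2*sec(5*x + 3) + 50*tan(5*x + 3) + 25*sec(5*x + 3)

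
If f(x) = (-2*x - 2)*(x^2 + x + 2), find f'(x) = -6*x^2 - 8*x - 6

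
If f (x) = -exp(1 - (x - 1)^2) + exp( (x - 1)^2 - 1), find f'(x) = (2*x*exp(2*x^2 - 4*x) + 2*x - 2*exp(2*x^2 - 4*x) - 2)*exp(-x^2 + 2*x)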